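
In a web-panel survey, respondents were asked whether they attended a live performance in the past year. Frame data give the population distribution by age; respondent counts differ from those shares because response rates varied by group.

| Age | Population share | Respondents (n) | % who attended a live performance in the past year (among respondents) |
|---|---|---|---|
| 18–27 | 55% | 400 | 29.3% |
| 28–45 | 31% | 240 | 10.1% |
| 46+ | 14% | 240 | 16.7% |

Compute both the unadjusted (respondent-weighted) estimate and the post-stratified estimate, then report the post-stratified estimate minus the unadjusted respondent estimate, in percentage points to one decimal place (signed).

Without adjustment, the pooled respondent share is:
  (400/880)×29.3 + (240/880)×10.1 + (240/880)×16.7 = 20.6273%
Reweighting by population age shares:
  0.55×29.3 + 0.31×10.1 + 0.14×16.7 = 21.584%
Difference = 21.584 − 20.6273 = 0.9567 pp.

+1.0 percentage points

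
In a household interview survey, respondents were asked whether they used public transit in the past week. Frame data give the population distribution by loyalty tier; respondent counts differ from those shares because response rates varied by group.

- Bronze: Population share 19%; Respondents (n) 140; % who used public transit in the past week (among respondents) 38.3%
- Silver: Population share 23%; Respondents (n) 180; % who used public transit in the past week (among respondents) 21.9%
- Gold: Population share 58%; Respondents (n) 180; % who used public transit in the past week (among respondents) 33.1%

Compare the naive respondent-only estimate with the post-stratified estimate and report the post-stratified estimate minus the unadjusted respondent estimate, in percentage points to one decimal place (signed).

+1.0 percentage points

Without adjustment, the pooled respondent share is:
  (140/500)×38.3 + (180/500)×21.9 + (180/500)×33.1 = 30.524%
Reweighting by population loyalty tier shares:
  0.19×38.3 + 0.23×21.9 + 0.58×33.1 = 31.512%
Difference = 31.512 − 30.524 = 0.988 pp.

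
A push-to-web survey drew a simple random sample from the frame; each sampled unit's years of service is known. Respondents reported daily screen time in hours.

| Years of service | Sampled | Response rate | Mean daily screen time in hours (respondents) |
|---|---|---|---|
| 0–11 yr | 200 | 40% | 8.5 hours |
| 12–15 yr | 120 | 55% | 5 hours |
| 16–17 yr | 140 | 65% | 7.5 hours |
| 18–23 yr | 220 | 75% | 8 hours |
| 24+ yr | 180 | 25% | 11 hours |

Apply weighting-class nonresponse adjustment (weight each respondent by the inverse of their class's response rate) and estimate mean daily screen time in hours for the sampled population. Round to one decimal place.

8.2

Weighting each respondent by the inverse class response rate inflates each class back to its sampled size, so the class weight is n_sampled:
  0–11 yr: 200 × 8.5 = 1700
  12–15 yr: 120 × 5 = 600
  16–17 yr: 140 × 7.5 = 1050
  18–23 yr: 220 × 8 = 1760
  24+ yr: 180 × 11 = 1980
Adjusted estimate = 7090 / 860 = 8.24419 → 8.2.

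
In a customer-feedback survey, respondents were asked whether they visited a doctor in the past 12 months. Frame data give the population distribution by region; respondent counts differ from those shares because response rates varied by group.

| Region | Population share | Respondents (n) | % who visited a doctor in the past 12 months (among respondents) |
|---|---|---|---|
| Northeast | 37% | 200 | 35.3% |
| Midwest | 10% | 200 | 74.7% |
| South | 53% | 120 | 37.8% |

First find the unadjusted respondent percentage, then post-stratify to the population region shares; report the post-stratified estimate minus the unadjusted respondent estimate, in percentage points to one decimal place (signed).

-10.5 percentage points

Naive respondent-only estimate (weights = respondent counts):
  (200/520)×35.3 + (200/520)×74.7 + (120/520)×37.8 = 51.0308%
Post-stratified estimate weights by population shares:
  0.37×35.3 + 0.1×74.7 + 0.53×37.8 = 40.565%
Difference = 40.565 − 51.0308 = -10.4658 pp.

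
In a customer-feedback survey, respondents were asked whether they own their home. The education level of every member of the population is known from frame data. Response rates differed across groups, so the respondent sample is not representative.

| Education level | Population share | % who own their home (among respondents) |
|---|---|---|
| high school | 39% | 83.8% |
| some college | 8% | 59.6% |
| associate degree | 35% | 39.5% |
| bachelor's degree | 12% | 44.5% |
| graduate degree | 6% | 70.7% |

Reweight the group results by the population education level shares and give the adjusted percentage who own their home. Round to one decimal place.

Post-stratification weights by population share, not respondent share:
  high school: 0.39 × 83.8 = 32.682
  some college: 0.08 × 59.6 = 4.768
  associate degree: 0.35 × 39.5 = 13.825
  bachelor's degree: 0.12 × 44.5 = 5.34
  graduate degree: 0.06 × 70.7 = 4.242
Post-stratified estimate = 60.857 → 60.9%.

60.9%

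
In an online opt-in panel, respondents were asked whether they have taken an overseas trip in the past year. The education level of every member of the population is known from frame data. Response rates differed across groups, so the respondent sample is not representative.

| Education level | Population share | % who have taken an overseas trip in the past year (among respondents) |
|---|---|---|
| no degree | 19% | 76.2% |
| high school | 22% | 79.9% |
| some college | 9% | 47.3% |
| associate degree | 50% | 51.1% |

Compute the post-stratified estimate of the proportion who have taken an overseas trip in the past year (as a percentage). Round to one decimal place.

Reweight to the known education level distribution:
  no degree: 0.19 × 76.2 = 14.478
  high school: 0.22 × 79.9 = 17.578
  some college: 0.09 × 47.3 = 4.257
  associate degree: 0.5 × 51.1 = 25.55
Post-stratified estimate = 61.863 → 61.9%.

61.9%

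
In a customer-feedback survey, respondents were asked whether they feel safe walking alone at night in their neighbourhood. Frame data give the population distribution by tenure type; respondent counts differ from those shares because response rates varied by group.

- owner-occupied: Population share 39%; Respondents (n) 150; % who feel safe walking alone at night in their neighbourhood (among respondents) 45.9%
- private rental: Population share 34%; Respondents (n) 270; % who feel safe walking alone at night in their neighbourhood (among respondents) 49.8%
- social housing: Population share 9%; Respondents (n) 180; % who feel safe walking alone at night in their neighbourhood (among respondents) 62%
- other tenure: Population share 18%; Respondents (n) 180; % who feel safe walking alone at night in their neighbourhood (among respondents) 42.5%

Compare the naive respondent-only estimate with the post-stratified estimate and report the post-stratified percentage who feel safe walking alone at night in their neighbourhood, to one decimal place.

Naive respondent-only estimate (weights = respondent counts):
  (150/780)×45.9 + (270/780)×49.8 + (180/780)×62 + (180/780)×42.5 = 50.1808%
Reweighting by population tenure type shares:
  0.39×45.9 + 0.34×49.8 + 0.09×62 + 0.18×42.5 = 48.063%

48.1%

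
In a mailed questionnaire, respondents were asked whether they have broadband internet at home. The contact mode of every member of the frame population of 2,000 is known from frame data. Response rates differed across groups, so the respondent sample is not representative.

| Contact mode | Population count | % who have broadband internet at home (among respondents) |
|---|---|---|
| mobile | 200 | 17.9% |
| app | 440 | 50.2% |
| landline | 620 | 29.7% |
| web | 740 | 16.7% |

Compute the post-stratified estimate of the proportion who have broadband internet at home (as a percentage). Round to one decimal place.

28.2%

Post-stratification weights by population share, not respondent share:
  mobile: (200/2,000) × 17.9 = 1.79
  app: (440/2,000) × 50.2 = 11.044
  landline: (620/2,000) × 29.7 = 9.207
  web: (740/2,000) × 16.7 = 6.179
Post-stratified estimate = 28.22 → 28.2%.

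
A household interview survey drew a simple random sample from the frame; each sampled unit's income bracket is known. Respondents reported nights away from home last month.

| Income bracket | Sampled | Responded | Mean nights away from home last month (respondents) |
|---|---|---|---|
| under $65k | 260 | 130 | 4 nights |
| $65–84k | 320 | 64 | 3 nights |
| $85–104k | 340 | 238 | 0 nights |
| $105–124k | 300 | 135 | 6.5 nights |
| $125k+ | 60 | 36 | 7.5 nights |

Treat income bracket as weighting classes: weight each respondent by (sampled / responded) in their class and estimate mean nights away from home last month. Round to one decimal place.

3.4

Class response rates: under $65k 130/260 = 50%, $65–84k 64/320 = 20%, $85–104k 238/340 = 70%, $105–124k 135/300 = 45%, $125k+ 36/60 = 60%.
With weight = n_sampled/n_responded per class, the weighted class total is n_sampled:
  under $65k: 260 × 4 = 1040
  $65–84k: 320 × 3 = 960
  $85–104k: 340 × 0 = 0
  $105–124k: 300 × 6.5 = 1950
  $125k+: 60 × 7.5 = 450
Adjusted estimate = 4400 / 1,280 = 3.4375 → 3.4.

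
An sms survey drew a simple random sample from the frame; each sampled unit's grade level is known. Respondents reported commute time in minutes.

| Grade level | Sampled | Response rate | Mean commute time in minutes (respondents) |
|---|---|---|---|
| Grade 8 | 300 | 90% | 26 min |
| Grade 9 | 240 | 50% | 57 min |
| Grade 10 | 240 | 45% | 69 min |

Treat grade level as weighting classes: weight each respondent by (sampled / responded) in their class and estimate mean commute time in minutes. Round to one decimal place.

48.8

Each respondent's weight = sampled/responded in their class; summing within a class gives n_sampled, so:
  Grade 8: 300 × 26 = 7800
  Grade 9: 240 × 57 = 13,680
  Grade 10: 240 × 69 = 16,560
Adjusted estimate = 38,040 / 780 = 48.7692 → 48.8.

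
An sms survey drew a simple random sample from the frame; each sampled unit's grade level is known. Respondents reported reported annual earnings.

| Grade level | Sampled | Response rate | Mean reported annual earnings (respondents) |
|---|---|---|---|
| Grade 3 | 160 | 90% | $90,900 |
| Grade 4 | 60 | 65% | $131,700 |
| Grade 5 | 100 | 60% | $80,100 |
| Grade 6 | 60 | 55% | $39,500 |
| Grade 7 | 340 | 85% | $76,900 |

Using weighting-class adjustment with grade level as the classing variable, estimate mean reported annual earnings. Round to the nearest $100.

Inverse-response-rate weighting restores each class to its sampled count, so class totals weight by n_sampled:
  Grade 3: 160 × 90,900 = 14,544,000
  Grade 4: 60 × 131,700 = 7,902,000
  Grade 5: 100 × 80,100 = 8,010,000
  Grade 6: 60 × 39,500 = 2,370,000
  Grade 7: 340 × 76,900 = 26,146,000
Adjusted estimate = 58,972,000 / 720 = 81905.6 → $81,900.

$81,900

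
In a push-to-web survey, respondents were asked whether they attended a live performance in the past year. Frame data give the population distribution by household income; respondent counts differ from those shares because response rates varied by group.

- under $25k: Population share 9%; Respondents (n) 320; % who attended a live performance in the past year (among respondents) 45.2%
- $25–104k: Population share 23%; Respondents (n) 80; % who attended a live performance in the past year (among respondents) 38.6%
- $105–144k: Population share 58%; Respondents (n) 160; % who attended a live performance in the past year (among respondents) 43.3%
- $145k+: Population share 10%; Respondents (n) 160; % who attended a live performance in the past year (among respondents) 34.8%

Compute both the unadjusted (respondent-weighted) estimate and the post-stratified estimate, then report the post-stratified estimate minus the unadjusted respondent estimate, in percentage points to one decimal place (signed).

-0.2 percentage points

Without adjustment, the pooled respondent share is:
  (320/720)×45.2 + (80/720)×38.6 + (160/720)×43.3 + (160/720)×34.8 = 41.7333%
Post-stratified estimate weights by population shares:
  0.09×45.2 + 0.23×38.6 + 0.58×43.3 + 0.1×34.8 = 41.54%
Difference = 41.54 − 41.7333 = -0.1933 pp.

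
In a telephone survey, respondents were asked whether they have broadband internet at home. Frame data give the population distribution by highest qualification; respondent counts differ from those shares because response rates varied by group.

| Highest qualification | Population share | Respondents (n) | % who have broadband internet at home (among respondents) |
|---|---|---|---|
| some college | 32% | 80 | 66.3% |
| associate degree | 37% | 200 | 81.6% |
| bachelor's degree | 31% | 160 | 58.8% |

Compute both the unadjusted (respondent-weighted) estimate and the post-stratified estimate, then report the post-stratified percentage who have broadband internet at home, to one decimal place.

69.6%

Unadjusted (pooled respondent) estimate weights by respondent counts:
  (80/440)×66.3 + (200/440)×81.6 + (160/440)×58.8 = 70.5273%
Post-stratified estimate weights by population shares:
  0.32×66.3 + 0.37×81.6 + 0.31×58.8 = 69.636%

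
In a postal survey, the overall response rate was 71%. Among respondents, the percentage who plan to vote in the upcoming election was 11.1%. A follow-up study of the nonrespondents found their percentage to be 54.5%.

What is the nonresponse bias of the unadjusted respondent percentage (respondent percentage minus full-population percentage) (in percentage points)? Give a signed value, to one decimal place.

Nonresponse fraction = 1 − 0.71 = 0.29.
Bias = (nonresponse fraction) × (respondent percentage − nonrespondent percentage)
     = 0.29 × (11.1 − 54.5) = 0.29 × -43.4 = -12.586.

-12.6 percentage points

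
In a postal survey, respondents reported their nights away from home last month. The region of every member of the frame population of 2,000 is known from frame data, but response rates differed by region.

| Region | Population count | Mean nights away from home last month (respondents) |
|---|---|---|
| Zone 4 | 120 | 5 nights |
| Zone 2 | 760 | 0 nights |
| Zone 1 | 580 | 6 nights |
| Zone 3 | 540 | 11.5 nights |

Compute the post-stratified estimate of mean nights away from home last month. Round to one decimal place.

5.1

Each cell contributes population-share × respondent value:
  Zone 4: (120/2,000) × 5 = 0.3
  Zone 2: (760/2,000) × 0 = 0
  Zone 1: (580/2,000) × 6 = 1.74
  Zone 3: (540/2,000) × 11.5 = 3.105
Post-stratified estimate = 5.145 → 5.1.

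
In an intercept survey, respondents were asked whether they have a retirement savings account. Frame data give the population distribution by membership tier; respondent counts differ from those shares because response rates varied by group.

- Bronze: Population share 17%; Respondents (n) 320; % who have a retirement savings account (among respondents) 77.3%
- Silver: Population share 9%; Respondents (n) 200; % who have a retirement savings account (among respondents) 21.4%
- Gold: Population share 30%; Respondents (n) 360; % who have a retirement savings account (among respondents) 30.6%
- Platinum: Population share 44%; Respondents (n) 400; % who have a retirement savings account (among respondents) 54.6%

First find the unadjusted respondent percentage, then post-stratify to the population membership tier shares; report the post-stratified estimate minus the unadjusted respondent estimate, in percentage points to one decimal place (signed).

-0.1 percentage points

Unadjusted (pooled respondent) estimate weights by respondent counts:
  (320/1280)×77.3 + (200/1280)×21.4 + (360/1280)×30.6 + (400/1280)×54.6 = 48.3375%
Post-stratifying to population shares instead:
  0.17×77.3 + 0.09×21.4 + 0.3×30.6 + 0.44×54.6 = 48.271%
Difference = 48.271 − 48.3375 = -0.0665 pp.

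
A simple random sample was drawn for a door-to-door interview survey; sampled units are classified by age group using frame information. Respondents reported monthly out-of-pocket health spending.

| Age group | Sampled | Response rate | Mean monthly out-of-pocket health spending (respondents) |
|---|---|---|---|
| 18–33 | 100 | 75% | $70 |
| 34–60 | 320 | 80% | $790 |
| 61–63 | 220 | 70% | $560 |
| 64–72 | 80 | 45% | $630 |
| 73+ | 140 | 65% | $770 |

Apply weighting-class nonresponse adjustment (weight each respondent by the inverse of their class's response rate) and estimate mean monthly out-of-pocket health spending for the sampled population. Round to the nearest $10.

$630

Weighting each respondent by the inverse class response rate inflates each class back to its sampled size, so the class weight is n_sampled:
  18–33: 100 × 70 = 7000
  34–60: 320 × 790 = 252,800
  61–63: 220 × 560 = 123,200
  64–72: 80 × 630 = 50,400
  73+: 140 × 770 = 107,800
Adjusted estimate = 541,200 / 860 = 629.302 → $630.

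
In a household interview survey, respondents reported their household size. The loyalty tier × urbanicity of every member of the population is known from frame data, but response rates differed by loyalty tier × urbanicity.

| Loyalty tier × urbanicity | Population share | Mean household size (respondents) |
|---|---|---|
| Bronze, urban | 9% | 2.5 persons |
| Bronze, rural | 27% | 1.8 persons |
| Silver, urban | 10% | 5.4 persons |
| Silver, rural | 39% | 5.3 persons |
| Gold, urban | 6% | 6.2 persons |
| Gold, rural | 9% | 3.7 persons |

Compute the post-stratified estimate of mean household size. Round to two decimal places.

4.02

Each cell contributes population-share × respondent value:
  Bronze, urban: 0.09 × 2.5 = 0.225
  Bronze, rural: 0.27 × 1.8 = 0.486
  Silver, urban: 0.1 × 5.4 = 0.54
  Silver, rural: 0.39 × 5.3 = 2.067
  Gold, urban: 0.06 × 6.2 = 0.372
  Gold, rural: 0.09 × 3.7 = 0.333
Post-stratified estimate = 4.023 → 4.02.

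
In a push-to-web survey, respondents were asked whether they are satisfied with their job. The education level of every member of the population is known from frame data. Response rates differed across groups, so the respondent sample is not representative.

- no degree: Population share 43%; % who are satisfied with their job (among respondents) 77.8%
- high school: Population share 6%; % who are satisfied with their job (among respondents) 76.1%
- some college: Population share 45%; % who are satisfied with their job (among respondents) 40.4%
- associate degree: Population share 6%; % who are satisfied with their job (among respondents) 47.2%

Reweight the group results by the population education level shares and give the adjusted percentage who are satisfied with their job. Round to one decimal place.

59.0%

Weight each group's respondent value by its population share:
  no degree: 0.43 × 77.8 = 33.454
  high school: 0.06 × 76.1 = 4.566
  some college: 0.45 × 40.4 = 18.18
  associate degree: 0.06 × 47.2 = 2.832
Post-stratified estimate = 59.032 → 59.0%.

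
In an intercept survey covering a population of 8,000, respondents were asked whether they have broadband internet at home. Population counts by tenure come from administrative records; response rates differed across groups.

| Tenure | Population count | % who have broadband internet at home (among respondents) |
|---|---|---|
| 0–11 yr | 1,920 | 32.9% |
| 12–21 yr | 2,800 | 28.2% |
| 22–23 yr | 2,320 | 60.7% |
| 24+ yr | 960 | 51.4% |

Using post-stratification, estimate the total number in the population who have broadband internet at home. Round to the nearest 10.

Estimated count per cell = population count × respondent percentage:
  0–11 yr: 1,920 × 32.9% = 631.68
  12–21 yr: 2,800 × 28.2% = 789.6
  22–23 yr: 2,320 × 60.7% = 1408.24
  24+ yr: 960 × 51.4% = 493.44
Estimated total = 3322.96 → 3,320.

3,320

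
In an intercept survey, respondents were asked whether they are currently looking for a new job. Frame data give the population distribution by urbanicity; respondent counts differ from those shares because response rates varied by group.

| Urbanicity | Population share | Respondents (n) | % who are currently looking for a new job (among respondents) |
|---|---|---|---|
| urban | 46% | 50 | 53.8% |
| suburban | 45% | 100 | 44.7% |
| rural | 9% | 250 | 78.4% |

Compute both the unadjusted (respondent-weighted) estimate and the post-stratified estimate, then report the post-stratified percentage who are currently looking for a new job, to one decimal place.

Unadjusted (pooled respondent) estimate weights by respondent counts:
  (50/400)×53.8 + (100/400)×44.7 + (250/400)×78.4 = 66.9%
Post-stratifying to population shares instead:
  0.46×53.8 + 0.45×44.7 + 0.09×78.4 = 51.919%

51.9%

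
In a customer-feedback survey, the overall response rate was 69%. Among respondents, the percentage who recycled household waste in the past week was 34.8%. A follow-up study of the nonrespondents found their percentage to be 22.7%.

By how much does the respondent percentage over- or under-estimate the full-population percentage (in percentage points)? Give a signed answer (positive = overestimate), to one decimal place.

Nonresponse fraction = 1 − 0.69 = 0.31.
Bias = (nonresponse fraction) × (respondent percentage − nonrespondent percentage)
     = 0.31 × (34.8 − 22.7) = 0.31 × 12.1 = 3.751.

+3.8 percentage points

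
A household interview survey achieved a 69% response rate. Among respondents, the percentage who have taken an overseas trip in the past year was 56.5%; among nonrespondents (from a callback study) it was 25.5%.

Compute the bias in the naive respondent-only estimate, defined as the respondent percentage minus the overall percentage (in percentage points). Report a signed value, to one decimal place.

Nonresponse fraction = 1 − 0.69 = 0.31.
Bias = (nonresponse fraction) × (respondent percentage − nonrespondent percentage)
     = 0.31 × (56.5 − 25.5) = 0.31 × 31 = 9.61.

+9.6 percentage points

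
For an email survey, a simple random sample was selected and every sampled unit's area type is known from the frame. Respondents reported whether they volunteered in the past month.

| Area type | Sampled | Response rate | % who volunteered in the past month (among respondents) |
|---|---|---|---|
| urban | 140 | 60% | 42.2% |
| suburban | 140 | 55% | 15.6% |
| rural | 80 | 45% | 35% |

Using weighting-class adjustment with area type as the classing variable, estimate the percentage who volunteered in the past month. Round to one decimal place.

30.3%

Each respondent's weight = sampled/responded in their class; summing within a class gives n_sampled, so:
  urban: 140 × 42.2 = 5908
  suburban: 140 × 15.6 = 2184
  rural: 80 × 35 = 2800
Adjusted estimate = 10,892 / 360 = 30.2556 → 30.3%.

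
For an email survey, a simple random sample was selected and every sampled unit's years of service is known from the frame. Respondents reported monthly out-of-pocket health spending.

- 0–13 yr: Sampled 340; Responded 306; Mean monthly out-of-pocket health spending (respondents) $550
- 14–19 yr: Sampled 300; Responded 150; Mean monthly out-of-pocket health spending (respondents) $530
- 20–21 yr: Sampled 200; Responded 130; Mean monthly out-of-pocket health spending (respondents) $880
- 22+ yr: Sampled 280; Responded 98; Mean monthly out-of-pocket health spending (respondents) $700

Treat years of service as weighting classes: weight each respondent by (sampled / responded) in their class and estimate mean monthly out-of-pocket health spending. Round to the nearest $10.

Class response rates: 0–13 yr 306/340 = 90%, 14–19 yr 150/300 = 50%, 20–21 yr 130/200 = 65%, 22+ yr 98/280 = 35%.
Inverse-response-rate weighting restores each class to its sampled count, so class totals weight by n_sampled:
  0–13 yr: 340 × 550 = 187,000
  14–19 yr: 300 × 530 = 159,000
  20–21 yr: 200 × 880 = 176,000
  22+ yr: 280 × 700 = 196,000
Adjusted estimate = 718,000 / 1,120 = 641.071 → $640.

$640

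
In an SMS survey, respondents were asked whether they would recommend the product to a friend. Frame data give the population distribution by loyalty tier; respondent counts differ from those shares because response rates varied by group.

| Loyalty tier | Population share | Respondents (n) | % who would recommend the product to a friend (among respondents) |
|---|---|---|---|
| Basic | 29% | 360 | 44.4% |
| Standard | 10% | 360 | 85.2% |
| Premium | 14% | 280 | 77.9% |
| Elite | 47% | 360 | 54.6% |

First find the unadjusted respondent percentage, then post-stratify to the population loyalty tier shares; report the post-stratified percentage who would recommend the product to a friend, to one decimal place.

Naive respondent-only estimate (weights = respondent counts):
  (360/1360)×44.4 + (360/1360)×85.2 + (280/1360)×77.9 + (360/1360)×54.6 = 64.7971%
Post-stratifying to population shares instead:
  0.29×44.4 + 0.1×85.2 + 0.14×77.9 + 0.47×54.6 = 57.964%

58.0%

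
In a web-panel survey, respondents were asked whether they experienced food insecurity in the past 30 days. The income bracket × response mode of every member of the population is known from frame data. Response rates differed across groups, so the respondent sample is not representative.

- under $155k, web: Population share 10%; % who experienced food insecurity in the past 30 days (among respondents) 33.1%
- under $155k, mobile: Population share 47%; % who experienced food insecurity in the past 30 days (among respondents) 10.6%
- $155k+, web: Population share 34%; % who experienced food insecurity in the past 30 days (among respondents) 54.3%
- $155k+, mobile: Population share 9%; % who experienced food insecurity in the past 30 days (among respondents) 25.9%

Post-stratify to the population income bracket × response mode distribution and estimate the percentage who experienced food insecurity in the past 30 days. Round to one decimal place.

29.1%

Post-stratification weights by population share, not respondent share:
  under $155k, web: 0.1 × 33.1 = 3.31
  under $155k, mobile: 0.47 × 10.6 = 4.982
  $155k+, web: 0.34 × 54.3 = 18.462
  $155k+, mobile: 0.09 × 25.9 = 2.331
Post-stratified estimate = 29.085 → 29.1%.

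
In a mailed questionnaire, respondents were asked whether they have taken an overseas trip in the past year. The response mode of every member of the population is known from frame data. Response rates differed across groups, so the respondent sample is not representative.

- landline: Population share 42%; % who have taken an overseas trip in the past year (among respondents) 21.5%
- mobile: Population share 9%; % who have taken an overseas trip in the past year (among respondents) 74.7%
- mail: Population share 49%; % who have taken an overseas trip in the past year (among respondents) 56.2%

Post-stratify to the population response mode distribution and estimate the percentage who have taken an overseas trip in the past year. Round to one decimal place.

Each cell contributes population-share × respondent value:
  landline: 0.42 × 21.5 = 9.03
  mobile: 0.09 × 74.7 = 6.723
  mail: 0.49 × 56.2 = 27.538
Post-stratified estimate = 43.291 → 43.3%.

43.3%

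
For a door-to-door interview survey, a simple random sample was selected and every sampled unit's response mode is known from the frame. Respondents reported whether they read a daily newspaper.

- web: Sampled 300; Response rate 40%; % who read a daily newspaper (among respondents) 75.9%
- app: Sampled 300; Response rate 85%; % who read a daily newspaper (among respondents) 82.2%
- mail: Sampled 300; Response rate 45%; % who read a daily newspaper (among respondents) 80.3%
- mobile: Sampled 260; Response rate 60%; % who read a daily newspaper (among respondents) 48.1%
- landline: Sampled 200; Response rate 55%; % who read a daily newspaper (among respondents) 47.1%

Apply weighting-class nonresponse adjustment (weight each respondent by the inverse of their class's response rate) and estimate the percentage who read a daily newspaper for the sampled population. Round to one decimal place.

68.7%

Weighting each respondent by the inverse class response rate inflates each class back to its sampled size, so the class weight is n_sampled:
  web: 300 × 75.9 = 22,770
  app: 300 × 82.2 = 24,660
  mail: 300 × 80.3 = 24,090
  mobile: 260 × 48.1 = 12,506
  landline: 200 × 47.1 = 9420
Adjusted estimate = 93,446 / 1,360 = 68.7103 → 68.7%.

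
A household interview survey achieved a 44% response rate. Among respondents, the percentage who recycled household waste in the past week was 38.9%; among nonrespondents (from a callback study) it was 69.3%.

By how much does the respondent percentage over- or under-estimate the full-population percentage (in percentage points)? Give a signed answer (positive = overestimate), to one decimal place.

-17.0 percentage points

Nonresponse fraction = 1 − 0.44 = 0.56.
Bias = (nonresponse fraction) × (respondent percentage − nonrespondent percentage)
     = 0.56 × (38.9 − 69.3) = 0.56 × -30.4 = -17.024.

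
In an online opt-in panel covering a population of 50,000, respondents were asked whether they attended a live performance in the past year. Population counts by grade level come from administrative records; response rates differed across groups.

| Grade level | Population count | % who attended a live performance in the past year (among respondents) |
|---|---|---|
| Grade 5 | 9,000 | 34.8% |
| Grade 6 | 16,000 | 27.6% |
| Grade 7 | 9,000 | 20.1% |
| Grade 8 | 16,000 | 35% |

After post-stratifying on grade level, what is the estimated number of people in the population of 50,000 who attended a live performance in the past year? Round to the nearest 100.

15,000

Apply each group's respondent rate to its population count:
  Grade 5: 9,000 × 34.8% = 3132
  Grade 6: 16,000 × 27.6% = 4416
  Grade 7: 9,000 × 20.1% = 1809
  Grade 8: 16,000 × 35% = 5600
Estimated total = 14,957 → 15,000.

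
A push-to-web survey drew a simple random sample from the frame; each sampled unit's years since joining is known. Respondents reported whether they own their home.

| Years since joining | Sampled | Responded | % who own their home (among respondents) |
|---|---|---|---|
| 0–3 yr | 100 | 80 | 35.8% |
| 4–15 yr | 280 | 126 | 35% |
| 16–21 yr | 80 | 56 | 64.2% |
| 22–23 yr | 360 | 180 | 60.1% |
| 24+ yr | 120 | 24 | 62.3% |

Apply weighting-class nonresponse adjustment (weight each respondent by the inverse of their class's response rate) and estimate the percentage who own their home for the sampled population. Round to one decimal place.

50.7%

Class response rates: 0–3 yr 80/100 = 80%, 4–15 yr 126/280 = 45%, 16–21 yr 56/80 = 70%, 22–23 yr 180/360 = 50%, 24+ yr 24/120 = 20%.
Weighting each respondent by the inverse class response rate inflates each class back to its sampled size, so the class weight is n_sampled:
  0–3 yr: 100 × 35.8 = 3580
  4–15 yr: 280 × 35 = 9800
  16–21 yr: 80 × 64.2 = 5136
  22–23 yr: 360 × 60.1 = 21,636
  24+ yr: 120 × 62.3 = 7476
Adjusted estimate = 47,628 / 940 = 50.6681 → 50.7%.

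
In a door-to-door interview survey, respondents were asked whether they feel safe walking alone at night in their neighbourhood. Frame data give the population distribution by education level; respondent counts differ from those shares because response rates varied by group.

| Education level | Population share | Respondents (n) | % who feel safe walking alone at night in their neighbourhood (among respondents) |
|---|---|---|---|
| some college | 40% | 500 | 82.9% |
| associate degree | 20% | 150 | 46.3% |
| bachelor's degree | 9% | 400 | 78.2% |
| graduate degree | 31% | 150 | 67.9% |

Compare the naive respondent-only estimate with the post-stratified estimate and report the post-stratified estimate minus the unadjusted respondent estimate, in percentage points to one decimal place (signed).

-4.4 percentage points

Naive respondent-only estimate (weights = respondent counts):
  (500/1200)×82.9 + (150/1200)×46.3 + (400/1200)×78.2 + (150/1200)×67.9 = 74.8833%
Post-stratified estimate weights by population shares:
  0.4×82.9 + 0.2×46.3 + 0.09×78.2 + 0.31×67.9 = 70.507%
Difference = 70.507 − 74.8833 = -4.3763 pp.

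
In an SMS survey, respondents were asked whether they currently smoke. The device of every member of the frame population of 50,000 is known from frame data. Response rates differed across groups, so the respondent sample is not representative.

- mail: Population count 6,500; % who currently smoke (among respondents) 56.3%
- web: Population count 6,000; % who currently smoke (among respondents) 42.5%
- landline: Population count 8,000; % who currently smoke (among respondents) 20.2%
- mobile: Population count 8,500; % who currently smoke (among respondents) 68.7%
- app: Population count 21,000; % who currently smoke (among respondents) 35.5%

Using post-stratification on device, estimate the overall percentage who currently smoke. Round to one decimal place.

42.2%

Reweight to the known device distribution:
  mail: (6,500/50,000) × 56.3 = 7.319
  web: (6,000/50,000) × 42.5 = 5.1
  landline: (8,000/50,000) × 20.2 = 3.232
  mobile: (8,500/50,000) × 68.7 = 11.679
  app: (21,000/50,000) × 35.5 = 14.91
Post-stratified estimate = 42.24 → 42.2%.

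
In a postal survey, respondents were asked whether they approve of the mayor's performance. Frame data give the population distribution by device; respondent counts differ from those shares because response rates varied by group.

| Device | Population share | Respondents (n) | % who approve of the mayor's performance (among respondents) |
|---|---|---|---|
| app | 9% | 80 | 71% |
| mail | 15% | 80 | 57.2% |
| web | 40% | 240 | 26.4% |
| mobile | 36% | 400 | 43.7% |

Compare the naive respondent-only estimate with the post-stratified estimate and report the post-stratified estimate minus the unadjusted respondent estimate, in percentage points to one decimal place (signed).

-1.3 percentage points

Naive respondent-only estimate (weights = respondent counts):
  (80/800)×71 + (80/800)×57.2 + (240/800)×26.4 + (400/800)×43.7 = 42.59%
Post-stratified estimate weights by population shares:
  0.09×71 + 0.15×57.2 + 0.4×26.4 + 0.36×43.7 = 41.262%
Difference = 41.262 − 42.59 = -1.328 pp.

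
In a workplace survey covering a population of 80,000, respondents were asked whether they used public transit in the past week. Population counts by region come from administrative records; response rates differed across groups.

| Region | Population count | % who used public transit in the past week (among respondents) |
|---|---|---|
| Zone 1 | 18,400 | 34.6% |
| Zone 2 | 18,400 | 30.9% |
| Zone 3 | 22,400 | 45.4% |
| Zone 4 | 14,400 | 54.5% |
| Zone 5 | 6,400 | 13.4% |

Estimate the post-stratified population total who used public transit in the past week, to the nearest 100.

30,900

Each cell contributes its population count × the respondent rate:
  Zone 1: 18,400 × 34.6% = 6366.4
  Zone 2: 18,400 × 30.9% = 5685.6
  Zone 3: 22,400 × 45.4% = 10169.6
  Zone 4: 14,400 × 54.5% = 7848
  Zone 5: 6,400 × 13.4% = 857.6
Estimated total = 30927.2 → 30,900.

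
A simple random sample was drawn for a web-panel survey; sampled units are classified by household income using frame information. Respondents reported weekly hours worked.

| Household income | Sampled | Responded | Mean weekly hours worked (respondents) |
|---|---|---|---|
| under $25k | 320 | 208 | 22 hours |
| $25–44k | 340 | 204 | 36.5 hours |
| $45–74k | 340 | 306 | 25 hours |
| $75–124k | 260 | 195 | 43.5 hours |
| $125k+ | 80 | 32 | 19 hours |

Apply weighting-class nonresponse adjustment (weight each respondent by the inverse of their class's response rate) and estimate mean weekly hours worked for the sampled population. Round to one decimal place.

Response rates by class: under $25k 208/320 = 65%, $25–44k 204/340 = 60%, $45–74k 306/340 = 90%, $75–124k 195/260 = 75%, $125k+ 32/80 = 40%.
Weighting each respondent by the inverse class response rate inflates each class back to its sampled size, so the class weight is n_sampled:
  under $25k: 320 × 22 = 7040
  $25–44k: 340 × 36.5 = 12,410
  $45–74k: 340 × 25 = 8500
  $75–124k: 260 × 43.5 = 11,310
  $125k+: 80 × 19 = 1520
Adjusted estimate = 40,780 / 1,340 = 30.4328 → 30.4.

30.4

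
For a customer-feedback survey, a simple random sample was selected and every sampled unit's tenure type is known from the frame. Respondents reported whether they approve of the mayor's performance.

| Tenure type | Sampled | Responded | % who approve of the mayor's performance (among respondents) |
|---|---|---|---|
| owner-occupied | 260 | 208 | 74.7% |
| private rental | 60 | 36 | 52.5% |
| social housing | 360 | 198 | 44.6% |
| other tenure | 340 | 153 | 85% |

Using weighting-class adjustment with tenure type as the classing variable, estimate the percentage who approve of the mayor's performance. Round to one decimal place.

Response rates by class: owner-occupied 208/260 = 80%, private rental 36/60 = 60%, social housing 198/360 = 55%, other tenure 153/340 = 45%.
Each respondent's weight = sampled/responded in their class; summing within a class gives n_sampled, so:
  owner-occupied: 260 × 74.7 = 19,422
  private rental: 60 × 52.5 = 3150
  social housing: 360 × 44.6 = 16,056
  other tenure: 340 × 85 = 28,900
Adjusted estimate = 67,528 / 1,020 = 66.2039 → 66.2%.

66.2%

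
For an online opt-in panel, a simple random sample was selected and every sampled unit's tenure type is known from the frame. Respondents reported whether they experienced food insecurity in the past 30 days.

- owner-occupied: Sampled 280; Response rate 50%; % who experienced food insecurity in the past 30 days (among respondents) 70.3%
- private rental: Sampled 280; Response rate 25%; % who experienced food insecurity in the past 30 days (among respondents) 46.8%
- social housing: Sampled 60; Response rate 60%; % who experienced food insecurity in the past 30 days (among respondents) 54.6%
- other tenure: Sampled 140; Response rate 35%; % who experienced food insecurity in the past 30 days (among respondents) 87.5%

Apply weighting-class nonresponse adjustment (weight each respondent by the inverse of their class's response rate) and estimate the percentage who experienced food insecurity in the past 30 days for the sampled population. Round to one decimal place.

63.6%

With weight = n_sampled/n_responded per class, the weighted class total is n_sampled:
  owner-occupied: 280 × 70.3 = 19,684
  private rental: 280 × 46.8 = 13,104
  social housing: 60 × 54.6 = 3276
  other tenure: 140 × 87.5 = 12,250
Adjusted estimate = 48,314 / 760 = 63.5711 → 63.6%.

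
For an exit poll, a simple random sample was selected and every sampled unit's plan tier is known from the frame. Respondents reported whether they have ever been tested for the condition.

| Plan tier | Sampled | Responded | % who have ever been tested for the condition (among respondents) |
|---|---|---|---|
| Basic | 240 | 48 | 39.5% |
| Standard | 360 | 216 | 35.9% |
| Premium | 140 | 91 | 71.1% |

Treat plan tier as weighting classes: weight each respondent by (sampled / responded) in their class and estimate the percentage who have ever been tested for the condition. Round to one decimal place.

Response rates by class: Basic 48/240 = 20%, Standard 216/360 = 60%, Premium 91/140 = 65%.
Weighting each respondent by the inverse class response rate inflates each class back to its sampled size, so the class weight is n_sampled:
  Basic: 240 × 39.5 = 9480
  Standard: 360 × 35.9 = 12,924
  Premium: 140 × 71.1 = 9954
Adjusted estimate = 32,358 / 740 = 43.727 → 43.7%.

43.7%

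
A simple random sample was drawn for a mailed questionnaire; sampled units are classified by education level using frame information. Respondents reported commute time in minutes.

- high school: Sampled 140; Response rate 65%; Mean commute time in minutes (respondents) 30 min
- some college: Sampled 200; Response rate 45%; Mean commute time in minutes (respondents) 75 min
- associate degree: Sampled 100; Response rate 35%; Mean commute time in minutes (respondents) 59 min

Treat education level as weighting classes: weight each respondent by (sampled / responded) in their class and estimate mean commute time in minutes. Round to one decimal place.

Each respondent's weight = sampled/responded in their class; summing within a class gives n_sampled, so:
  high school: 140 × 30 = 4200
  some college: 200 × 75 = 15,000
  associate degree: 100 × 59 = 5900
Adjusted estimate = 25,100 / 440 = 57.0455 → 57.0.

57.0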